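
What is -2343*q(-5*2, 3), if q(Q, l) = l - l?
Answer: 0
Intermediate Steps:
q(Q, l) = 0
-2343*q(-5*2, 3) = -2343*0 = 0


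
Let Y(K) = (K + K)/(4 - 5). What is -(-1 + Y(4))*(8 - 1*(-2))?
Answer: 90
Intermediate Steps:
Y(K) = -2*K (Y(K) = (2*K)/(-1) = (2*K)*(-1) = -2*K)
-(-1 + Y(4))*(8 - 1*(-2)) = -(-1 - 2*4)*(8 - 1*(-2)) = -(-1 - 8)*(8 + 2) = -(-9)*10 = -1*(-90) = 90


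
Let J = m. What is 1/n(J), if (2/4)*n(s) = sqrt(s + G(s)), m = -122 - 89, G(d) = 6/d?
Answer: -I*sqrt(9395197)/89054 ≈ -0.034419*I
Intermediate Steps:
m = -211
J = -211
n(s) = 2*sqrt(s + 6/s)
1/n(J) = 1/(2*sqrt(-211 + 6/(-211))) = 1/(2*sqrt(-211 + 6*(-1/211))) = 1/(2*sqrt(-211 - 6/211)) = 1/(2*sqrt(-44527/211)) = 1/(2*(I*sqrt(9395197)/211)) = 1/(2*I*sqrt(9395197)/211) = -I*sqrt(9395197)/89054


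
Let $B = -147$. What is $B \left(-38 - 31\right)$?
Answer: $10143$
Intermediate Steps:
$B \left(-38 - 31\right) = - 147 \left(-38 - 31\right) = \left(-147\right) \left(-69\right) = 10143$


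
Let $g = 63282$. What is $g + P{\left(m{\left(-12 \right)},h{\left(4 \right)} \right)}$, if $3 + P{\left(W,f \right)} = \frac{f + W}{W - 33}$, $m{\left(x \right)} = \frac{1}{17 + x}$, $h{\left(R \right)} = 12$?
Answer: $\frac{10377695}{164} \approx 63279.0$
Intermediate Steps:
$P{\left(W,f \right)} = -3 + \frac{W + f}{-33 + W}$ ($P{\left(W,f \right)} = -3 + \frac{f + W}{W - 33} = -3 + \frac{W + f}{-33 + W}$)
$g + P{\left(m{\left(-12 \right)},h{\left(4 \right)} \right)} = 63282 + \frac{99 + 12 - \frac{2}{17 - 12}}{-33 + \frac{1}{17 - 12}} = 63282 + \frac{99 + 12 - \frac{2}{5}}{-33 + \frac{1}{5}} = 63282 + \frac{99 + 12 - \frac{2}{5}}{- \frac{164}{5}} = 63282 - \frac{553}{164} = \frac{10377695}{164}$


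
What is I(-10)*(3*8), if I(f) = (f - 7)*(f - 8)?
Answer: 7344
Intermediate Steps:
I(f) = (-8 + f)*(-7 + f) (I(f) = (-7 + f)*(-8 + f) = (-8 + f)*(-7 + f))
I(-10)*(3*8) = (56 + (-10)² - 15*(-10))*(3*8) = (56 + 100 + 150)*24 = 306*24 = 7344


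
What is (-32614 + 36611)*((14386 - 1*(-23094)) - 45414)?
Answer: -31712198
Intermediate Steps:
(-32614 + 36611)*((14386 - 1*(-23094)) - 45414) = 3997*((14386 + 23094) - 45414) = 3997*(37480 - 45414) = 3997*(-7934) = -31712198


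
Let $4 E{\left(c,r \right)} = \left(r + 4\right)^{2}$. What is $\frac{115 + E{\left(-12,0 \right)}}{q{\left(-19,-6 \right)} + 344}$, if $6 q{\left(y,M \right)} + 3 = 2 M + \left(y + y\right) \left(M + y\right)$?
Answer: $\frac{714}{2999} \approx 0.23808$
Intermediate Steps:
$q{\left(y,M \right)} = - \frac{1}{2} + \frac{M}{3} + \frac{y \left(M + y\right)}{3}$ ($q{\left(y,M \right)} = - \frac{1}{2} + \frac{2 M + \left(y + y\right) \left(M + y\right)}{6} = - \frac{1}{2} + \frac{2 M + 2 y \left(M + y\right)}{6} = - \frac{1}{2} + \left(\frac{M}{3} + \frac{y \left(M + y\right)}{3}\right) = - \frac{1}{2} + \frac{M}{3} + \frac{y \left(M + y\right)}{3}$)
$E{\left(c,r \right)} = \frac{\left(4 + r\right)^{2}}{4}$ ($E{\left(c,r \right)} = \frac{\left(r + 4\right)^{2}}{4} = \frac{\left(4 + r\right)^{2}}{4}$)
$\frac{115 + E{\left(-12,0 \right)}}{q{\left(-19,-6 \right)} + 344} = \frac{115 + \frac{\left(4 + 0\right)^{2}}{4}}{\left(- \frac{1}{2} + \frac{1}{3} \left(-6\right) + \frac{\left(-19\right)^{2}}{3} + \frac{1}{3} \left(-6\right) \left(-19\right)\right) + 344} = \frac{115 + \frac{4^{2}}{4}}{\left(- \frac{1}{2} - 2 + \frac{1}{3} \cdot 361 + 38\right) + 344} = \frac{115 + \frac{1}{4} \cdot 16}{\left(- \frac{1}{2} - 2 + \frac{361}{3} + 38\right) + 344} = \frac{115 + 4}{\frac{935}{6} + 344} = \frac{119}{\frac{2999}{6}} = 119 \cdot \frac{6}{2999} = \frac{714}{2999}$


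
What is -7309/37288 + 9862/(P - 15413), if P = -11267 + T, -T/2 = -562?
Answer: -138630765/238233032 ≈ -0.58191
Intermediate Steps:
T = 1124 (T = -2*(-562) = 1124)
P = -10143 (P = -11267 + 1124 = -10143)
-7309/37288 + 9862/(P - 15413) = -7309/37288 + 9862/(-10143 - 15413) = -7309*1/37288 + 9862/(-25556) = -7309/37288 + 9862*(-1/25556) = -7309/37288 - 4931/12778 = -138630765/238233032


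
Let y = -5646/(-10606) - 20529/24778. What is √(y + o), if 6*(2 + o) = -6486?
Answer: 3*I*√2078167039839648290/131397734 ≈ 32.913*I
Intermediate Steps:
o = -1083 (o = -2 + (⅙)*(-6486) = -2 - 1081 = -1083)
y = -38916993/131397734 (y = -5646*(-1/10606) - 20529*1/24778 = 2823/5303 - 20529/24778 = -38916993/131397734 ≈ -0.29618)
√(y + o) = √(-38916993/131397734 - 1083) = √(-142342662915/131397734) = 3*I*√2078167039839648290/131397734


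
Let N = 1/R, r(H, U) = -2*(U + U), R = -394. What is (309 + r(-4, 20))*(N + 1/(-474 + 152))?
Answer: -40991/31717 ≈ -1.2924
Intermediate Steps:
r(H, U) = -4*U
N = -1/394 (N = 1/(-394) = -1/394 ≈ -0.0025381)
(309 + r(-4, 20))*(N + 1/(-474 + 152)) = (309 - 4*20)*(-1/394 + 1/(-474 + 152)) = (309 - 80)*(-1/394 + 1/(-322)) = 229*(-1/394 - 1/322) = 229*(-179/31717) = -40991/31717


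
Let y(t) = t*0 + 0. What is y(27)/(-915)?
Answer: 0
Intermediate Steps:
y(t) = 0 (y(t) = 0 + 0 = 0)
y(27)/(-915) = 0/(-915) = 0*(-1/915) = 0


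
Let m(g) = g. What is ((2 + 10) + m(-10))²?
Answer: 4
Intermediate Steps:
((2 + 10) + m(-10))² = ((2 + 10) - 10)² = (12 - 10)² = 2² = 4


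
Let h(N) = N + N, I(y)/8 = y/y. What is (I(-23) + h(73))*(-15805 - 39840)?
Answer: -8569330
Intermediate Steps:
I(y) = 8 (I(y) = 8*(y/y) = 8*1 = 8)
h(N) = 2*N
(I(-23) + h(73))*(-15805 - 39840) = (8 + 2*73)*(-15805 - 39840) = (8 + 146)*(-55645) = 154*(-55645) = -8569330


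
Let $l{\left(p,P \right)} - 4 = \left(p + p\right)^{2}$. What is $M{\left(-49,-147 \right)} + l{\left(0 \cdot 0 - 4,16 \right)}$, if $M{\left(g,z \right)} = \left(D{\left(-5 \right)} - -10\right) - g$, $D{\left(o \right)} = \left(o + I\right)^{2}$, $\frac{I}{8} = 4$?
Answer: $856$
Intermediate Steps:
$I = 32$ ($I = 8 \cdot 4 = 32$)
$D{\left(o \right)} = \left(32 + o\right)^{2}$ ($D{\left(o \right)} = \left(o + 32\right)^{2} = \left(32 + o\right)^{2}$)
$l{\left(p,P \right)} = 4 + 4 p^{2}$ ($l{\left(p,P \right)} = 4 + \left(p + p\right)^{2} = 4 + \left(2 p\right)^{2} = 4 + 4 p^{2}$)
$M{\left(g,z \right)} = 739 - g$ ($M{\left(g,z \right)} = \left(\left(32 - 5\right)^{2} - -10\right) - g = \left(27^{2} + 10\right) - g = \left(729 + 10\right) - g = 739 - g$)
$M{\left(-49,-147 \right)} + l{\left(0 \cdot 0 - 4,16 \right)} = \left(739 - -49\right) + \left(4 + 4 \left(0 \cdot 0 - 4\right)^{2}\right) = \left(739 + 49\right) + \left(4 + 4 \left(0 - 4\right)^{2}\right) = 788 + \left(4 + 4 \left(-4\right)^{2}\right) = 788 + \left(4 + 4 \cdot 16\right) = 788 + \left(4 + 64\right) = 788 + 68 = 856$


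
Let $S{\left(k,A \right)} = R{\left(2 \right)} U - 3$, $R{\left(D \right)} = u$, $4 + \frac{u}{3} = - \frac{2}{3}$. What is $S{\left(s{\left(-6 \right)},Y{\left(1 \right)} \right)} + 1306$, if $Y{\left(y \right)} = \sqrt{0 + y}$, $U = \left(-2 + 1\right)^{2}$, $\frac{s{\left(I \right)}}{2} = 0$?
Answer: $1289$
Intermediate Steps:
$s{\left(I \right)} = 0$ ($s{\left(I \right)} = 2 \cdot 0 = 0$)
$u = -14$ ($u = -12 + 3 \left(- \frac{2}{3}\right) = -12 - 2 = -14$)
$U = 1$ ($U = \left(-1\right)^{2} = 1$)
$R{\left(D \right)} = -14$
$Y{\left(y \right)} = \sqrt{y}$
$S{\left(k,A \right)} = -17$ ($S{\left(k,A \right)} = \left(-14\right) 1 - 3 = -14 - 3 = -17$)
$S{\left(s{\left(-6 \right)},Y{\left(1 \right)} \right)} + 1306 = -17 + 1306 = 1289$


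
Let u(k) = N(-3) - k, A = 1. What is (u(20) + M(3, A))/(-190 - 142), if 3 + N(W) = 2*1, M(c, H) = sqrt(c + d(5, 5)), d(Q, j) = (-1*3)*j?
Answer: 21/332 - I*sqrt(3)/166 ≈ 0.063253 - 0.010434*I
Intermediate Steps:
d(Q, j) = -3*j
M(c, H) = sqrt(-15 + c) (M(c, H) = sqrt(c - 3*5) = sqrt(c - 15) = sqrt(-15 + c))
N(W) = -1 (N(W) = -3 + 2*1 = -3 + 2 = -1)
u(k) = -1 - k
(u(20) + M(3, A))/(-190 - 142) = ((-1 - 1*20) + sqrt(-15 + 3))/(-190 - 142) = ((-1 - 20) + sqrt(-12))/(-332) = (-21 + 2*I*sqrt(3))*(-1/332) = 21/332 - I*sqrt(3)/166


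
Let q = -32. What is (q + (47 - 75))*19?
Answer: -1140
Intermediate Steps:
(q + (47 - 75))*19 = (-32 + (47 - 75))*19 = (-32 - 28)*19 = -60*19 = -1140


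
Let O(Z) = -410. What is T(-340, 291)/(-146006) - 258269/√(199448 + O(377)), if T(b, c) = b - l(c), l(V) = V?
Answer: 631/146006 - 258269*√4062/28434 ≈ -578.90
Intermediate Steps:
T(b, c) = b - c
T(-340, 291)/(-146006) - 258269/√(199448 + O(377)) = (-340 - 1*291)/(-146006) - 258269/√(199448 - 410) = (-340 - 291)*(-1/146006) - 258269*√4062/28434 = -631*(-1/146006) - 258269*√4062/28434 = 631/146006 - 258269*√4062/28434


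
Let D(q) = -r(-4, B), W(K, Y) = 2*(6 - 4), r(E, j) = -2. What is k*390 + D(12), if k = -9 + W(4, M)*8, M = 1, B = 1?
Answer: 8972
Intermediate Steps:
W(K, Y) = 4 (W(K, Y) = 2*2 = 4)
k = 23 (k = -9 + 4*8 = -9 + 32 = 23)
D(q) = 2 (D(q) = -1*(-2) = 2)
k*390 + D(12) = 23*390 + 2 = 8970 + 2 = 8972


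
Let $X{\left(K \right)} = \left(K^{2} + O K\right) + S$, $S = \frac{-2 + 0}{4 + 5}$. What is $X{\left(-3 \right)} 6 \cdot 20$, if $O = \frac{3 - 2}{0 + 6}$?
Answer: $\frac{2980}{3} \approx 993.33$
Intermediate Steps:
$O = \frac{1}{6}$ ($O = 1 \cdot \frac{1}{6} = \frac{1}{6} \approx 0.16667$)
$S = - \frac{2}{9} \approx -0.22222$
$X{\left(K \right)} = - \frac{2}{9} + K^{2} + \frac{K}{6}$ ($X{\left(K \right)} = \left(K^{2} + \frac{K}{6}\right) - \frac{2}{9} = - \frac{2}{9} + K^{2} + \frac{K}{6}$)
$X{\left(-3 \right)} 6 \cdot 20 = \left(- \frac{2}{9} + \left(-3\right)^{2} + \frac{1}{6} \left(-3\right)\right) 6 \cdot 20 = \left(- \frac{2}{9} + 9 - \frac{1}{2}\right) 6 \cdot 20 = \frac{149}{18} \cdot 6 \cdot 20 = \frac{149}{3} \cdot 20 = \frac{2980}{3}$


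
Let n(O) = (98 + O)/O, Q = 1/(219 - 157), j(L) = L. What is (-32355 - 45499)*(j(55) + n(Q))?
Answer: -477400728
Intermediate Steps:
Q = 1/62 ≈ 0.016129
n(O) = (98 + O)/O
(-32355 - 45499)*(j(55) + n(Q)) = (-32355 - 45499)*(55 + (98 + 1/62)/(1/62)) = -77854*(55 + 62*(6077/62)) = -77854*(55 + 6077) = -77854*6132 = -477400728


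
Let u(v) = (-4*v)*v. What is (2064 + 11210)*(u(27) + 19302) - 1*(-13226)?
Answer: 217520990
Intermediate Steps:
u(v) = -4*v**2
(2064 + 11210)*(u(27) + 19302) - 1*(-13226) = (2064 + 11210)*(-4*27**2 + 19302) - 1*(-13226) = 13274*(-4*729 + 19302) + 13226 = 13274*(-2916 + 19302) + 13226 = 13274*16386 + 13226 = 217507764 + 13226 = 217520990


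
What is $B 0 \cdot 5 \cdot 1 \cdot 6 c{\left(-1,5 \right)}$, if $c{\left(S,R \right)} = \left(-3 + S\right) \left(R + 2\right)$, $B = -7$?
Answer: $0$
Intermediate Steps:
$c{\left(S,R \right)} = \left(-3 + S\right) \left(2 + R\right)$
$B 0 \cdot 5 \cdot 1 \cdot 6 c{\left(-1,5 \right)} = - 7 \cdot 0 \cdot 5 \cdot 1 \cdot 6 \left(-6 - 15 + 2 \left(-1\right) + 5 \left(-1\right)\right) = \left(-7\right) 0 \cdot 6 \left(-6 - 15 - 2 - 5\right) = 0 \cdot 6 \left(-28\right) = 0 \left(-168\right) = 0$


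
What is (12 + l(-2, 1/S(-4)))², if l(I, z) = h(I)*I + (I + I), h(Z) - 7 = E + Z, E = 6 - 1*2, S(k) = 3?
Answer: 100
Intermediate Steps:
E = 4 (E = 6 - 2 = 4)
h(Z) = 11 + Z (h(Z) = 7 + (4 + Z) = 11 + Z)
l(I, z) = 2*I + I*(11 + I) (l(I, z) = (11 + I)*I + (I + I) = I*(11 + I) + 2*I = 2*I + I*(11 + I))
(12 + l(-2, 1/S(-4)))² = (12 - 2*(13 - 2))² = (12 - 2*11)² = (12 - 22)² = (-10)² = 100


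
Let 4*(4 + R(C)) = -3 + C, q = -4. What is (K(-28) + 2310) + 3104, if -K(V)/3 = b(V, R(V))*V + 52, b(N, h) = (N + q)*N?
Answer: 80522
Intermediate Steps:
R(C) = -19/4 + C/4 (R(C) = -4 + (-3 + C)/4 = -4 + (-¾ + C/4) = -19/4 + C/4)
b(N, h) = N*(-4 + N) (b(N, h) = (N - 4)*N = (-4 + N)*N = N*(-4 + N))
K(V) = -156 - 3*V²*(-4 + V) (K(V) = -3*((V*(-4 + V))*V + 52) = -3*(V²*(-4 + V) + 52) = -3*(52 + V²*(-4 + V)) = -156 - 3*V²*(-4 + V))
(K(-28) + 2310) + 3104 = ((-156 + 3*(-28)²*(4 - 1*(-28))) + 2310) + 3104 = ((-156 + 3*784*(4 + 28)) + 2310) + 3104 = ((-156 + 3*784*32) + 2310) + 3104 = ((-156 + 75264) + 2310) + 3104 = (75108 + 2310) + 3104 = 77418 + 3104 = 80522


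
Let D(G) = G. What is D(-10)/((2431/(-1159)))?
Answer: 11590/2431 ≈ 4.7676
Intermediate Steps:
D(-10)/((2431/(-1159))) = -10/(2431/(-1159)) = -10/(2431*(-1/1159)) = -10/(-2431/1159) = -1159/2431*(-10) = 11590/2431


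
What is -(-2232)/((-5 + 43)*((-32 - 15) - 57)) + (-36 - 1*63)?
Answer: -49185/494 ≈ -99.565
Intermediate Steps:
-(-2232)/((-5 + 43)*((-32 - 15) - 57)) + (-36 - 1*63) = -(-2232)/(38*(-47 - 57)) + (-36 - 63) = -(-2232)/(38*(-104)) - 99 = -(-2232)/(-3952) - 99 = -(-2232)*(-1)/3952 - 99 = -24*93/3952 - 99 = -279/494 - 99 = -49185/494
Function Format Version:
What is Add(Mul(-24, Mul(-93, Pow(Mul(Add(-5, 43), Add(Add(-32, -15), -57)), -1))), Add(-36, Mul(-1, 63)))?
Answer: Rational(-49185, 494) ≈ -99.565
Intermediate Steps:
Add(Mul(-24, Mul(-93, Pow(Mul(Add(-5, 43), Add(Add(-32, -15), -57)), -1))), Add(-36, Mul(-1, 63))) = Add(Mul(-24, Mul(-93, Pow(Mul(38, Add(-47, -57)), -1))), Add(-36, -63)) = Add(Mul(-24, Mul(-93, Pow(Mul(38, -104), -1))), -99) = Add(Mul(-24, Mul(-93, Pow(-3952, -1))), -99) = Add(Mul(-24, Mul(-93, Rational(-1, 3952))), -99) = Add(Mul(-24, Rational(93, 3952)), -99) = Add(Rational(-279, 494), -99) = Rational(-49185, 494)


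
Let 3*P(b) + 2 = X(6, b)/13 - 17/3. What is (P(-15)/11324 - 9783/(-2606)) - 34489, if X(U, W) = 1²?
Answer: -29766890734921/863177562 ≈ -34485.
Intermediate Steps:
X(U, W) = 1
P(b) = -296/117 (P(b) = -⅔ + (1/13 - 17/3)/3 = -⅔ + (⅓)*(-218/39) = -⅔ - 218/117 = -296/117)
(P(-15)/11324 - 9783/(-2606)) - 34489 = (-296/117/11324 - 9783/(-2606)) - 34489 = (-296/117*1/11324 - 9783*(-1/2606)) - 34489 = (-74/331227 + 9783/2606) - 34489 = 3240200897/863177562 - 34489 = -29766890734921/863177562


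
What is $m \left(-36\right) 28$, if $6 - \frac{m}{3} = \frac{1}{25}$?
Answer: $- \frac{450576}{25} \approx -18023.0$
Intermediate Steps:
$m = \frac{447}{25}$ ($m = 18 - \frac{3}{25} = \frac{447}{25} \approx 17.88$)
$m \left(-36\right) 28 = \frac{447}{25} \left(-36\right) 28 = \left(- \frac{16092}{25}\right) 28 = - \frac{450576}{25}$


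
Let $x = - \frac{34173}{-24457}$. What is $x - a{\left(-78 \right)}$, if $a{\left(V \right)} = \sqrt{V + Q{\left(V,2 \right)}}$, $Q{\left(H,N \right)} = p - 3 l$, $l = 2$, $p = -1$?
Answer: $\frac{34173}{24457} - i \sqrt{85} \approx 1.3973 - 9.2195 i$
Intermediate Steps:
$Q{\left(H,N \right)} = -7$ ($Q{\left(H,N \right)} = -1 - 6 = -7$)
$x = \frac{34173}{24457}$ ($x = \left(-34173\right) \left(- \frac{1}{24457}\right) = \frac{34173}{24457} \approx 1.3973$)
$a{\left(V \right)} = \sqrt{-7 + V}$ ($a{\left(V \right)} = \sqrt{V - 7} = \sqrt{-7 + V}$)
$x - a{\left(-78 \right)} = \frac{34173}{24457} - \sqrt{-7 - 78} = \frac{34173}{24457} - \sqrt{-85} = \frac{34173}{24457} - i \sqrt{85}$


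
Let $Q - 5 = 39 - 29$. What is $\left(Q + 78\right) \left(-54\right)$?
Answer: $-5022$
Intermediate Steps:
$Q = 15$ ($Q = 5 + \left(39 - 29\right) = 5 + 10 = 15$)
$\left(Q + 78\right) \left(-54\right) = \left(15 + 78\right) \left(-54\right) = 93 \left(-54\right) = -5022$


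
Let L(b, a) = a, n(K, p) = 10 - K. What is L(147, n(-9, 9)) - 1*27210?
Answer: -27191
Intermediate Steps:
L(147, n(-9, 9)) - 1*27210 = (10 - 1*(-9)) - 1*27210 = (10 + 9) - 27210 = 19 - 27210 = -27191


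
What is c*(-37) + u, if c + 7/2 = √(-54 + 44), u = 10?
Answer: 279/2 - 37*I*√10 ≈ 139.5 - 117.0*I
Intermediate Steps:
c = -7/2 + I*√10 (c = -7/2 + √(-54 + 44) = -7/2 + √(-10) = -7/2 + I*√10 ≈ -3.5 + 3.1623*I)
c*(-37) + u = (-7/2 + I*√10)*(-37) + 10 = (259/2 - 37*I*√10) + 10 = 279/2 - 37*I*√10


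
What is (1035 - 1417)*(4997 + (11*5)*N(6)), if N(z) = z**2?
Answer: -2665214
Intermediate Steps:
(1035 - 1417)*(4997 + (11*5)*N(6)) = (1035 - 1417)*(4997 + (11*5)*6**2) = -382*(4997 + 55*36) = -382*(4997 + 1980) = -382*6977 = -2665214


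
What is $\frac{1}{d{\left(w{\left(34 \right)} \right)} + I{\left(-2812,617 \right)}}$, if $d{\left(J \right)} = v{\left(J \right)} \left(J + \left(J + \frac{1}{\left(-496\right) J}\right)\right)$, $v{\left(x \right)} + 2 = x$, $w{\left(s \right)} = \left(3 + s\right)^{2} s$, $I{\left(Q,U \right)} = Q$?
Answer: $\frac{1442926}{6252012561073627} \approx 2.3079 \cdot 10^{-10}$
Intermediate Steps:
$w{\left(s \right)} = s \left(3 + s\right)^{2}$
$v{\left(x \right)} = -2 + x$
$d{\left(J \right)} = \left(-2 + J\right) \left(2 J - \frac{1}{496 J}\right)$ ($d{\left(J \right)} = \left(-2 + J\right) \left(J + \left(J + \frac{1}{\left(-496\right) J}\right)\right) = \left(-2 + J\right) \left(J + \left(J - \frac{1}{496 J}\right)\right) = \left(-2 + J\right) \left(2 J - \frac{1}{496 J}\right)$)
$\frac{1}{d{\left(w{\left(34 \right)} \right)} + I{\left(-2812,617 \right)}} = \frac{1}{\frac{\left(-1 + 992 \left(34 \left(3 + 34\right)^{2}\right)^{2}\right) \left(-2 + 34 \left(3 + 34\right)^{2}\right)}{496 \cdot 34 \left(3 + 34\right)^{2}} - 2812} = \frac{1}{\frac{\left(-1 + 992 \left(34 \cdot 37^{2}\right)^{2}\right) \left(-2 + 34 \cdot 37^{2}\right)}{496 \cdot 34 \cdot 37^{2}} - 2812} = \frac{1}{\frac{\left(-1 + 992 \left(34 \cdot 1369\right)^{2}\right) \left(-2 + 34 \cdot 1369\right)}{496 \cdot 34 \cdot 1369} - 2812} = \frac{1}{\frac{\left(-1 + 992 \cdot 46546^{2}\right) \left(-2 + 46546\right)}{496 \cdot 46546} - 2812} = \frac{1}{\frac{1}{496} \cdot \frac{1}{46546} \left(-1 + 992 \cdot 2166530116\right) 46544 - 2812} = \frac{1}{\frac{1}{496} \cdot \frac{1}{46546} \left(-1 + 2149197875072\right) 46544 - 2812} = \frac{1}{\frac{1}{496} \cdot \frac{1}{46546} \cdot 2149197875071 \cdot 46544 - 2812} = \frac{1}{\frac{6252016618581539}{1442926} - 2812} = \frac{1}{\frac{6252012561073627}{1442926}} = \frac{1442926}{6252012561073627}$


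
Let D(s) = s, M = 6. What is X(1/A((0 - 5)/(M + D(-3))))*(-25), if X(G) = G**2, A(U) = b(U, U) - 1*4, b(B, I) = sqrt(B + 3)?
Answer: -975/484 - 75*sqrt(3)/121 ≈ -3.0880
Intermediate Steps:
b(B, I) = sqrt(3 + B)
A(U) = -4 + sqrt(3 + U) (A(U) = sqrt(3 + U) - 1*4 = sqrt(3 + U) - 4 = -4 + sqrt(3 + U))
X(1/A((0 - 5)/(M + D(-3))))*(-25) = (1/(-4 + sqrt(3 + (0 - 5)/(6 - 3))))**2*(-25) = (1/(-4 + sqrt(3 - 5/3)))**2*(-25) = (1/(-4 + sqrt(4/3)))**2*(-25) = (1/(-4 + 2*sqrt(3)/3))**2*(-25) = -25/(-4 + 2*sqrt(3)/3)**2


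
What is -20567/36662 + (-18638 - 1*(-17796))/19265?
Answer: -427092659/706293430 ≈ -0.60470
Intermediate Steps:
-20567/36662 + (-18638 - 1*(-17796))/19265 = -20567*1/36662 + (-18638 + 17796)*(1/19265) = -20567/36662 - 842*1/19265 = -20567/36662 - 842/19265 = -427092659/706293430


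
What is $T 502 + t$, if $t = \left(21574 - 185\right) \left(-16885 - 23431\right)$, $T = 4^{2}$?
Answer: $-862310892$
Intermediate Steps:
$T = 16$
$t = -862318924$ ($t = 21389 \left(-40316\right) = -862318924$)
$T 502 + t = 16 \cdot 502 - 862318924 = 8032 - 862318924 = -862310892$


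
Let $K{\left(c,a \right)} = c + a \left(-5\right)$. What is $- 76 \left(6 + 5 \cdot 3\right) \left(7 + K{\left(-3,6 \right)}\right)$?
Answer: $41496$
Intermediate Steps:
$K{\left(c,a \right)} = c - 5 a$
$- 76 \left(6 + 5 \cdot 3\right) \left(7 + K{\left(-3,6 \right)}\right) = - 76 \left(6 + 5 \cdot 3\right) \left(7 - 33\right) = - 76 \left(6 + 15\right) \left(7 - 33\right) = - 76 \cdot 21 \left(7 - 33\right) = - 76 \cdot 21 \left(-26\right) = \left(-76\right) \left(-546\right) = 41496$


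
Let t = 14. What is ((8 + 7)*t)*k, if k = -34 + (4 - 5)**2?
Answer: -6930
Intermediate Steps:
k = -33 (k = -34 + (-1)**2 = -34 + 1 = -33)
((8 + 7)*t)*k = ((8 + 7)*14)*(-33) = (15*14)*(-33) = 210*(-33) = -6930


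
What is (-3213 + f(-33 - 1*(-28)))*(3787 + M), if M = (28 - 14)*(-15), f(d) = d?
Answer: -11510786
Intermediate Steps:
M = -210 (M = 14*(-15) = -210)
(-3213 + f(-33 - 1*(-28)))*(3787 + M) = (-3213 + (-33 - 1*(-28)))*(3787 - 210) = (-3213 + (-33 + 28))*3577 = (-3213 - 5)*3577 = -3218*3577 = -11510786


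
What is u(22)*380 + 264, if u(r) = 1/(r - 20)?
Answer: 454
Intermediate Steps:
u(r) = 1/(-20 + r)
u(22)*380 + 264 = 380/(-20 + 22) + 264 = 380/2 + 264 = (½)*380 + 264 = 190 + 264 = 454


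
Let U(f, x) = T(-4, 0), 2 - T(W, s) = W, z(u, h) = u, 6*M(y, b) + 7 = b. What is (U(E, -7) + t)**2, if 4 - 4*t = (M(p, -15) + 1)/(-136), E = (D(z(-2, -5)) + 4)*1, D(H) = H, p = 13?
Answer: 2036329/41616 ≈ 48.931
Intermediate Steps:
M(y, b) = -7/6 + b/6
T(W, s) = 2 - W
E = 2 (E = (-2 + 4)*1 = 2*1 = 2)
U(f, x) = 6 (U(f, x) = 2 - 1*(-4) = 2 + 4 = 6)
t = 203/204 (t = 1 - ((-7/6 + (1/6)*(-15)) + 1)/(4*(-136)) = 1 - ((-7/6 - 5/2) + 1)*(-1)/(4*136) = 1 - (-11/3 + 1)*(-1)/(4*136) = 1 - (-2)*(-1)/(3*136) = 1 - 1/4*1/51 = 1 - 1/204 = 203/204 ≈ 0.99510)
(U(E, -7) + t)**2 = (6 + 203/204)**2 = (1427/204)**2 = 2036329/41616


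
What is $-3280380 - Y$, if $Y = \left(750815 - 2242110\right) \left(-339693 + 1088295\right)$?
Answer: $1116383139210$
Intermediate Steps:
$Y = -1116386419590$ ($Y = \left(-1491295\right) 748602 = -1116386419590$)
$-3280380 - Y = -3280380 - -1116386419590 = -3280380 + 1116386419590 = 1116383139210$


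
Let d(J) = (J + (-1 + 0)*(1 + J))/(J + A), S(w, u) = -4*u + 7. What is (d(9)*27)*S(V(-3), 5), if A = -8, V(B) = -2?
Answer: 351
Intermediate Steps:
S(w, u) = 7 - 4*u
d(J) = -1/(-8 + J) (d(J) = (J + (-1 + 0)*(1 + J))/(J - 8) = (J - (1 + J))/(-8 + J) = (J + (-1 - J))/(-8 + J) = -1/(-8 + J))
(d(9)*27)*S(V(-3), 5) = (-1/(-8 + 9)*27)*(7 - 4*5) = (-1/1*27)*(7 - 20) = (-1*1*27)*(-13) = -1*27*(-13) = -27*(-13) = 351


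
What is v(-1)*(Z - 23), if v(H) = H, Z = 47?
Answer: -24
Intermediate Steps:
v(-1)*(Z - 23) = -(47 - 23) = -1*24 = -24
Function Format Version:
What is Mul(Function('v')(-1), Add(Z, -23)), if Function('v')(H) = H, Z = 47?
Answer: -24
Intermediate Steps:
Mul(Function('v')(-1), Add(Z, -23)) = Mul(-1, Add(47, -23)) = Mul(-1, 24) = -24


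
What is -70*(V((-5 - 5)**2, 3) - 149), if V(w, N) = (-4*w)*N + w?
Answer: 87430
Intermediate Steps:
V(w, N) = w - 4*N*w (V(w, N) = -4*N*w + w = w - 4*N*w)
-70*(V((-5 - 5)**2, 3) - 149) = -70*((-5 - 5)**2*(1 - 4*3) - 149) = -70*((-10)**2*(1 - 12) - 149) = -70*(100*(-11) - 149) = -70*(-1100 - 149) = -70*(-1249) = 87430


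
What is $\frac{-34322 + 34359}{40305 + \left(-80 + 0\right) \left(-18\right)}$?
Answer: $\frac{37}{41745} \approx 0.00088633$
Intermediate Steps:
$\frac{-34322 + 34359}{40305 + \left(-80 + 0\right) \left(-18\right)} = \frac{37}{40305 - -1440} = \frac{37}{40305 + 1440} = \frac{37}{41745}$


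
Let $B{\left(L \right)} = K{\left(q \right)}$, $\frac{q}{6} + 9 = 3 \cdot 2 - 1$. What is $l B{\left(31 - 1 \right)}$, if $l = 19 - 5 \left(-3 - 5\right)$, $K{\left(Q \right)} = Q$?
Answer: $-1416$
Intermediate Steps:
$q = -24$ ($q = -54 + 6 \left(3 \cdot 2 - 1\right) = -54 + 6 \left(6 - 1\right) = -54 + 6 \cdot 5 = -54 + 30 = -24$)
$B{\left(L \right)} = -24$
$l = 59$ ($l = 19 - 5 \left(-8\right) = 19 - -40 = 19 + 40 = 59$)
$l B{\left(31 - 1 \right)} = 59 \left(-24\right) = -1416$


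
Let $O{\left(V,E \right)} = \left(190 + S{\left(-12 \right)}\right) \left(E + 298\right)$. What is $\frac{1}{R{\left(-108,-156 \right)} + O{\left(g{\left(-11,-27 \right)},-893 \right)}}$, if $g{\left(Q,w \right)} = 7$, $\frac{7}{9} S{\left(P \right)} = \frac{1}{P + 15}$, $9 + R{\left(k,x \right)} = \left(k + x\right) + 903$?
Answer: $- \frac{1}{112675} \approx -8.8751 \cdot 10^{-6}$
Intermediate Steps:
$R{\left(k,x \right)} = 894 + k + x$ ($R{\left(k,x \right)} = -9 + \left(\left(k + x\right) + 903\right) = -9 + \left(903 + k + x\right) = 894 + k + x$)
$S{\left(P \right)} = \frac{9}{7 \left(15 + P\right)}$ ($S{\left(P \right)} = \frac{9}{7 \left(P + 15\right)} = \frac{9}{7 \left(15 + P\right)}$)
$O{\left(V,E \right)} = \frac{397234}{7} + \frac{1333 E}{7}$ ($O{\left(V,E \right)} = \left(190 + \frac{9}{7 \left(15 - 12\right)}\right) \left(E + 298\right) = \left(190 + \frac{9}{7 \cdot 3}\right) \left(298 + E\right) = \left(190 + \frac{9}{7} \cdot \frac{1}{3}\right) \left(298 + E\right) = \left(190 + \frac{3}{7}\right) \left(298 + E\right) = \frac{1333 \left(298 + E\right)}{7} = \frac{397234}{7} + \frac{1333 E}{7}$)
$\frac{1}{R{\left(-108,-156 \right)} + O{\left(g{\left(-11,-27 \right)},-893 \right)}} = \frac{1}{\left(894 - 108 - 156\right) + \left(\frac{397234}{7} + \frac{1333}{7} \left(-893\right)\right)} = \frac{1}{630 + \left(\frac{397234}{7} - \frac{1190369}{7}\right)} = \frac{1}{630 - 113305} = \frac{1}{-112675} = - \frac{1}{112675}$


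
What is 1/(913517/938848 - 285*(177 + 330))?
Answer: -938848/135657928243 ≈ -6.9207e-6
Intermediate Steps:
1/(913517/938848 - 285*(177 + 330)) = 1/(913517*(1/938848) - 285*507) = 1/(913517/938848 - 144495) = 1/(-135657928243/938848) = -938848/135657928243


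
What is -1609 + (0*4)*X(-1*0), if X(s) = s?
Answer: -1609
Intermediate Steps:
-1609 + (0*4)*X(-1*0) = -1609 + (0*4)*(-1*0) = -1609 + 0*0 = -1609 + 0 = -1609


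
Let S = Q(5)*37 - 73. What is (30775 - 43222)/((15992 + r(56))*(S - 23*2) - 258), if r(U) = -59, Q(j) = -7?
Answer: 4149/2007644 ≈ 0.0020666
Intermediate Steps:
S = -332 (S = -7*37 - 73 = -259 - 73 = -332)
(30775 - 43222)/((15992 + r(56))*(S - 23*2) - 258) = (30775 - 43222)/((15992 - 59)*(-332 - 23*2) - 258) = -12447/(15933*(-332 - 46) - 258) = -12447/(15933*(-378) - 258) = -12447/(-6022674 - 258) = -12447/(-6022932) = -12447*(-1/6022932) = 4149/2007644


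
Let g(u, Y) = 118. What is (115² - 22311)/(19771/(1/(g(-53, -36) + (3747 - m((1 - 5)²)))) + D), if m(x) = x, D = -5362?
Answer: -9086/76093217 ≈ -0.00011941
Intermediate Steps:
(115² - 22311)/(19771/(1/(g(-53, -36) + (3747 - m((1 - 5)²)))) + D) = (115² - 22311)/(19771/(1/(118 + (3747 - (1 - 5)²))) - 5362) = (13225 - 22311)/(19771/(1/(118 + (3747 - 1*(-4)²))) - 5362) = -9086/(19771/(1/(118 + (3747 - 1*16))) - 5362) = -9086/(19771/(1/(118 + (3747 - 16))) - 5362) = -9086/(19771/(1/(118 + 3731)) - 5362) = -9086/(19771/(1/3849) - 5362) = -9086/(19771*3849 - 5362) = -9086/(76098579 - 5362) = -9086/76093217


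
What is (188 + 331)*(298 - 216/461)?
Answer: 71187078/461 ≈ 1.5442e+5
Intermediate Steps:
(188 + 331)*(298 - 216/461) = 519*(298 - 216*1/461) = 519*(298 - 216/461) = 519*(137162/461) = 71187078/461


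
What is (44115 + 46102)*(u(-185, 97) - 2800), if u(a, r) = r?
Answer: -243856551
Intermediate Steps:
(44115 + 46102)*(u(-185, 97) - 2800) = (44115 + 46102)*(97 - 2800) = 90217*(-2703) = -243856551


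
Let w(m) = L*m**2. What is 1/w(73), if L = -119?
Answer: -1/634151 ≈ -1.5769e-6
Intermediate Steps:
w(m) = -119*m**2
1/w(73) = 1/(-119*73**2) = 1/(-119*5329) = 1/(-634151) = -1/634151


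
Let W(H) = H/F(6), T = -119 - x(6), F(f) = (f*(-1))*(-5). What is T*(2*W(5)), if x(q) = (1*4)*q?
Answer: -143/3 ≈ -47.667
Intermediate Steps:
x(q) = 4*q
F(f) = 5*f (F(f) = -f*(-5) = 5*f)
T = -143 (T = -119 - 4*6 = -119 - 1*24 = -119 - 24 = -143)
W(H) = H/30 (W(H) = H/((5*6)) = H/30)
T*(2*W(5)) = -286*(1/30)*5 = -286/6 = -143*1/3 = -143/3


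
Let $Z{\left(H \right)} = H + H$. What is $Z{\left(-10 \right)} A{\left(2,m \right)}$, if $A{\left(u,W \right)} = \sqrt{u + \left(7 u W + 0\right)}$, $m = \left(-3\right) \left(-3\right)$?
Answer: $- 160 \sqrt{2} \approx -226.27$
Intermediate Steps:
$Z{\left(H \right)} = 2 H$
$m = 9$
$A{\left(u,W \right)} = \sqrt{u + 7 W u}$ ($A{\left(u,W \right)} = \sqrt{u + \left(7 W u + 0\right)} = \sqrt{u + 7 W u}$)
$Z{\left(-10 \right)} A{\left(2,m \right)} = 2 \left(-10\right) \sqrt{2 \left(1 + 7 \cdot 9\right)} = - 20 \sqrt{2 \left(1 + 63\right)} = - 20 \sqrt{2 \cdot 64} = - 20 \sqrt{128} = - 20 \cdot 8 \sqrt{2} = - 160 \sqrt{2}$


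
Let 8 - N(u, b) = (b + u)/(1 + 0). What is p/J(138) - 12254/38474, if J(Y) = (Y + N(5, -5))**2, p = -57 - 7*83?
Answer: -71438169/205027946 ≈ -0.34843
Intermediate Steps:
N(u, b) = 8 - b - u (N(u, b) = 8 - (b + u)/(1 + 0) = 8 - (b + u)/1 = 8 - (b + u) = 8 + (-b - u) = 8 - b - u)
p = -638 (p = -57 - 581 = -638)
J(Y) = (8 + Y)**2 (J(Y) = (Y + (8 - 1*(-5) - 1*5))**2 = (Y + (8 + 5 - 5))**2 = (Y + 8)**2 = (8 + Y)**2)
p/J(138) - 12254/38474 = -638/(8 + 138)**2 - 12254/38474 = -638/(146**2) - 12254*1/38474 = -638/21316 - 6127/19237 = -638*1/21316 - 6127/19237 = -319/10658 - 6127/19237 = -71438169/205027946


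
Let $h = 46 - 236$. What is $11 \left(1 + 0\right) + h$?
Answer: $-179$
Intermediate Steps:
$h = -190$
$11 \left(1 + 0\right) + h = 11 \left(1 + 0\right) - 190 = 11 \cdot 1 - 190 = 11 - 190 = -179$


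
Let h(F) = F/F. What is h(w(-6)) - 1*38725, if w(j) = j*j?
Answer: -38724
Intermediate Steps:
w(j) = j**2
h(F) = 1
h(w(-6)) - 1*38725 = 1 - 1*38725 = 1 - 38725 = -38724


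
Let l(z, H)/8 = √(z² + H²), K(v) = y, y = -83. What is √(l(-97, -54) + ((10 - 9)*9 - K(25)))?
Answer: 2*√(23 + 10*√493) ≈ 31.307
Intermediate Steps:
K(v) = -83
l(z, H) = 8*√(H² + z²) (l(z, H) = 8*√(z² + H²) = 8*√(H² + z²))
√(l(-97, -54) + ((10 - 9)*9 - K(25))) = √(8*√((-54)² + (-97)²) + ((10 - 9)*9 - 1*(-83))) = √(8*√(2916 + 9409) + (1*9 + 83)) = √(8*√12325 + (9 + 83)) = √(8*(5*√493) + 92) = √(40*√493 + 92) = √(92 + 40*√493)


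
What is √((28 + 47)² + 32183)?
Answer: 4*√2363 ≈ 194.44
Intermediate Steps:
√((28 + 47)² + 32183) = √(75² + 32183) = √(5625 + 32183) = √37808 = 4*√2363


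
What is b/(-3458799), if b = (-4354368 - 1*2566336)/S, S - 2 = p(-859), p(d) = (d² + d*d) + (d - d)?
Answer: 1730176/1276092761859 ≈ 1.3558e-6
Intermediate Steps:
p(d) = 2*d² (p(d) = (d² + d²) + 0 = 2*d² + 0 = 2*d²)
S = 1475764 (S = 2 + 2*(-859)² = 2 + 2*737881 = 2 + 1475762 = 1475764)
b = -1730176/368941 (b = (-4354368 - 1*2566336)/1475764 = (-4354368 - 2566336)*(1/1475764) = -6920704*1/1475764 = -1730176/368941 ≈ -4.6896)
b/(-3458799) = -1730176/368941/(-3458799) = -1730176/368941*(-1/3458799) = 1730176/1276092761859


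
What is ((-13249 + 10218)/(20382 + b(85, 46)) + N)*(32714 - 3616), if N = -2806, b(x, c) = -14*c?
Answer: -805837960591/9869 ≈ -8.1654e+7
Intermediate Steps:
((-13249 + 10218)/(20382 + b(85, 46)) + N)*(32714 - 3616) = ((-13249 + 10218)/(20382 - 14*46) - 2806)*(32714 - 3616) = (-3031/(20382 - 644) - 2806)*29098 = (-3031/19738 - 2806)*29098 = -55387859/19738*29098 = -805837960591/9869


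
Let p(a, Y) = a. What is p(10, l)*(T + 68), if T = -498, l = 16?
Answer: -4300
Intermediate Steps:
p(10, l)*(T + 68) = 10*(-498 + 68) = 10*(-430) = -4300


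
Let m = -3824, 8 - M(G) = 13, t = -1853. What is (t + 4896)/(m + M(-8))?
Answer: -3043/3829 ≈ -0.79472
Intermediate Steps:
M(G) = -5 (M(G) = 8 - 1*13 = 8 - 13 = -5)
(t + 4896)/(m + M(-8)) = (-1853 + 4896)/(-3824 - 5) = 3043/(-3829) = 3043*(-1/3829) = -3043/3829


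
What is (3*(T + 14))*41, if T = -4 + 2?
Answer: 1476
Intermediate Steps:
T = -2
(3*(T + 14))*41 = (3*(-2 + 14))*41 = (3*12)*41 = 36*41 = 1476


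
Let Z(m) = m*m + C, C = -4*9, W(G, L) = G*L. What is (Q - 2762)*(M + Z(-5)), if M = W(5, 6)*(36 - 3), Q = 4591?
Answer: 1790591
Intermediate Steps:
C = -36
M = 990 (M = (5*6)*(36 - 3) = 30*33 = 990)
Z(m) = -36 + m**2 (Z(m) = m*m - 36 = m**2 - 36 = -36 + m**2)
(Q - 2762)*(M + Z(-5)) = (4591 - 2762)*(990 + (-36 + (-5)**2)) = 1829*(990 + (-36 + 25)) = 1829*(990 - 11) = 1829*979 = 1790591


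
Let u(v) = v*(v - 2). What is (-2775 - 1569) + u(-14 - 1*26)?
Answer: -2664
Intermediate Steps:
u(v) = v*(-2 + v)
(-2775 - 1569) + u(-14 - 1*26) = (-2775 - 1569) + (-14 - 1*26)*(-2 + (-14 - 1*26)) = -4344 + (-14 - 26)*(-2 + (-14 - 26)) = -4344 - 40*(-2 - 40) = -4344 - 40*(-42) = -4344 + 1680 = -2664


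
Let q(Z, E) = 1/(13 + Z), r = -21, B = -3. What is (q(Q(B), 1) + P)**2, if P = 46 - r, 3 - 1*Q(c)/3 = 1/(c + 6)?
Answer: 1982464/441 ≈ 4495.4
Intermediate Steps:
Q(c) = 9 - 3/(6 + c) (Q(c) = 9 - 3/(c + 6) = 9 - 3/(6 + c))
P = 67 (P = 46 - 1*(-21) = 46 + 21 = 67)
(q(Q(B), 1) + P)**2 = (1/(13 + 3*(17 + 3*(-3))/(6 - 3)) + 67)**2 = (1/(13 + 3*(17 - 9)/3) + 67)**2 = (1/(13 + 3*(1/3)*8) + 67)**2 = (1/(13 + 8) + 67)**2 = (1/21 + 67)**2 = (1408/21)**2 = 1982464/441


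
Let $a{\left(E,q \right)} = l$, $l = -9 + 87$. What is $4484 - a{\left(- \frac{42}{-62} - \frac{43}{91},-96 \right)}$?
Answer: $4406$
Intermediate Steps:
$l = 78$
$a{\left(E,q \right)} = 78$
$4484 - a{\left(- \frac{42}{-62} - \frac{43}{91},-96 \right)} = 4484 - 78 = 4406$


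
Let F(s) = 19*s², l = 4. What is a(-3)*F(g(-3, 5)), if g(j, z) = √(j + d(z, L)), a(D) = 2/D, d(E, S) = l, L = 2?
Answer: -38/3 ≈ -12.667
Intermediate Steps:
d(E, S) = 4
g(j, z) = √(4 + j) (g(j, z) = √(j + 4) = √(4 + j))
a(-3)*F(g(-3, 5)) = (2/(-3))*(19*(√(4 - 3))²) = (2*(-⅓))*(19*(√1)²) = -38*1²/3 = -38/3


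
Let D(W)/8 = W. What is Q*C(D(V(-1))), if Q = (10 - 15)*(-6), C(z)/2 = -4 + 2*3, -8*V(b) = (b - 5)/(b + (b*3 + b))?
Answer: 120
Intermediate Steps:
V(b) = -(-5 + b)/(40*b) (V(b) = -(b - 5)/(8*(b + (b*3 + b))) = -(-5 + b)/(8*(b + (3*b + b))) = -(-5 + b)/(8*(b + 4*b)) = -(-5 + b)/(8*(5*b)) = -(-5 + b)*1/(5*b)/8 = -(-5 + b)/(40*b))
D(W) = 8*W
C(z) = 4 (C(z) = 2*(-4 + 2*3) = 2*(-4 + 6) = 2*2 = 4)
Q = 30 (Q = -5*(-6) = 30)
Q*C(D(V(-1))) = 30*4 = 120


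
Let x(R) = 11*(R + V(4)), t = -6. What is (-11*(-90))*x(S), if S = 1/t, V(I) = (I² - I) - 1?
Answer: 117975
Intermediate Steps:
V(I) = -1 + I² - I
S = -⅙ (S = 1/(-6) = -⅙ ≈ -0.16667)
x(R) = 121 + 11*R (x(R) = 11*(R + (-1 + 4² - 1*4)) = 11*(R + (-1 + 16 - 4)) = 11*(R + 11) = 11*(11 + R) = 121 + 11*R)
(-11*(-90))*x(S) = (-11*(-90))*(121 + 11*(-⅙)) = 990*(121 - 11/6) = 990*(715/6) = 117975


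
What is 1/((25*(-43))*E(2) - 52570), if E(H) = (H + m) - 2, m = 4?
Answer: -1/56870 ≈ -1.7584e-5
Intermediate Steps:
E(H) = 2 + H (E(H) = (H + 4) - 2 = (4 + H) - 2 = 2 + H)
1/((25*(-43))*E(2) - 52570) = 1/((25*(-43))*(2 + 2) - 52570) = 1/(-1075*4 - 52570) = 1/(-4300 - 52570) = 1/(-56870) = -1/56870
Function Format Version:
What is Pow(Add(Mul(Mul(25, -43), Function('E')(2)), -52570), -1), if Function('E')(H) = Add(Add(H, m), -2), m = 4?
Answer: Rational(-1, 56870) ≈ -1.7584e-5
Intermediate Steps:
Function('E')(H) = Add(2, H) (Function('E')(H) = Add(Add(H, 4), -2) = Add(Add(4, H), -2) = Add(2, H))
Pow(Add(Mul(Mul(25, -43), Function('E')(2)), -52570), -1) = Pow(Add(Mul(Mul(25, -43), Add(2, 2)), -52570), -1) = Pow(Add(Mul(-1075, 4), -52570), -1) = Pow(Add(-4300, -52570), -1) = Pow(-56870, -1) = Rational(-1, 56870)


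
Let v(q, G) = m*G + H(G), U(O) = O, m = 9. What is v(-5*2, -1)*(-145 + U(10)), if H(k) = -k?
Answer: 1080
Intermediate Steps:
v(q, G) = 8*G (v(q, G) = 9*G - G = 8*G)
v(-5*2, -1)*(-145 + U(10)) = (8*(-1))*(-145 + 10) = -8*(-135) = 1080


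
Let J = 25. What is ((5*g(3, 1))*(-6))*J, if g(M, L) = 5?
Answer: -3750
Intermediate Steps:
((5*g(3, 1))*(-6))*J = ((5*5)*(-6))*25 = (25*(-6))*25 = -150*25 = -3750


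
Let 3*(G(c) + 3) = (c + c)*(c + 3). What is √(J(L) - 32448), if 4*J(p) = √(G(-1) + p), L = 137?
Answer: √(-1168128 + 3*√1194)/6 ≈ 180.13*I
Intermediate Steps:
G(c) = -3 + 2*c*(3 + c)/3 (G(c) = -3 + ((c + c)*(c + 3))/3 = -3 + ((2*c)*(3 + c))/3 = -3 + (2*c*(3 + c))/3 = -3 + 2*c*(3 + c)/3)
J(p) = √(-13/3 + p)/4 (J(p) = √((-3 + 2*(-1) + (⅔)*(-1)²) + p)/4 = √((-3 - 2 + (⅔)*1) + p)/4 = √((-3 - 2 + ⅔) + p)/4 = √(-13/3 + p)/4)
√(J(L) - 32448) = √(√(-39 + 9*137)/12 - 32448) = √(√(-39 + 1233)/12 - 32448) = √(√1194/12 - 32448) = √(-32448 + √1194/12)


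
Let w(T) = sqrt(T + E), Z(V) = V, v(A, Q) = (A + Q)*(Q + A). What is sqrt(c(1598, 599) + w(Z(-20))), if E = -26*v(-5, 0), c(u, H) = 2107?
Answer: sqrt(2107 + I*sqrt(670)) ≈ 45.903 + 0.2819*I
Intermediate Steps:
v(A, Q) = (A + Q)**2 (v(A, Q) = (A + Q)*(A + Q) = (A + Q)**2)
E = -650 (E = -26*(-5 + 0)**2 = -26*(-5)**2 = -26*25 = -650)
w(T) = sqrt(-650 + T) (w(T) = sqrt(T - 650) = sqrt(-650 + T))
sqrt(c(1598, 599) + w(Z(-20))) = sqrt(2107 + sqrt(-650 - 20)) = sqrt(2107 + sqrt(-670)) = sqrt(2107 + I*sqrt(670))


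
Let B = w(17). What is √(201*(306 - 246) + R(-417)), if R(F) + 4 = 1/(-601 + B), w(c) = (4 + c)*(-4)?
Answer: √5656975915/685 ≈ 109.80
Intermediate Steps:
w(c) = -16 - 4*c
B = -84 (B = -16 - 4*17 = -16 - 68 = -84)
R(F) = -2741/685 (R(F) = -4 + 1/(-601 - 84) = -4 + 1/(-685) = -4 - 1/685 = -2741/685)
√(201*(306 - 246) + R(-417)) = √(201*(306 - 246) - 2741/685) = √(201*60 - 2741/685) = √(12060 - 2741/685) = √(8258359/685) = √5656975915/685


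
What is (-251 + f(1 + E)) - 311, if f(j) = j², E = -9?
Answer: -498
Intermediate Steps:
(-251 + f(1 + E)) - 311 = (-251 + (1 - 9)²) - 311 = (-251 + (-8)²) - 311 = (-251 + 64) - 311 = -187 - 311 = -498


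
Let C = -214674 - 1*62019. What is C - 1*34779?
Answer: -311472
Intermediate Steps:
C = -276693 (C = -214674 - 62019 = -276693)
C - 1*34779 = -276693 - 1*34779 = -276693 - 34779 = -311472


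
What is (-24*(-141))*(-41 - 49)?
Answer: -304560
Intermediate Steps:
(-24*(-141))*(-41 - 49) = 3384*(-90) = -304560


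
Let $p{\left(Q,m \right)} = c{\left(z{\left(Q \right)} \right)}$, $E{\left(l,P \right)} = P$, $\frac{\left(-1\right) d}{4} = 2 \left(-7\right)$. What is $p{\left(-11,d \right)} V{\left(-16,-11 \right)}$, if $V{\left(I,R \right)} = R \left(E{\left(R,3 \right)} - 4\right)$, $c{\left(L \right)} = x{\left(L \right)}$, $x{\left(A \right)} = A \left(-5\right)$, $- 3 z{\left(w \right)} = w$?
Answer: $- \frac{605}{3} \approx -201.67$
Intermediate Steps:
$z{\left(w \right)} = - \frac{w}{3}$
$d = 56$ ($d = - 4 \cdot 2 \left(-7\right) = \left(-4\right) \left(-14\right) = 56$)
$x{\left(A \right)} = - 5 A$
$c{\left(L \right)} = - 5 L$
$p{\left(Q,m \right)} = \frac{5 Q}{3}$ ($p{\left(Q,m \right)} = - 5 \left(- \frac{Q}{3}\right) = \frac{5 Q}{3}$)
$V{\left(I,R \right)} = - R$ ($V{\left(I,R \right)} = R \left(3 - 4\right) = R \left(-1\right) = - R$)
$p{\left(-11,d \right)} V{\left(-16,-11 \right)} = \frac{5}{3} \left(-11\right) \left(\left(-1\right) \left(-11\right)\right) = \left(- \frac{55}{3}\right) 11 = - \frac{605}{3}$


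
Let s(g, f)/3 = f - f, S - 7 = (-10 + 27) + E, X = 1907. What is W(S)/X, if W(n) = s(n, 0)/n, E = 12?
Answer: 0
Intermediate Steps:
S = 36 (S = 7 + ((-10 + 27) + 12) = 7 + (17 + 12) = 7 + 29 = 36)
s(g, f) = 0 (s(g, f) = 3*(f - f) = 3*0 = 0)
W(n) = 0 (W(n) = 0/n = 0)
W(S)/X = 0/1907 = 0*(1/1907) = 0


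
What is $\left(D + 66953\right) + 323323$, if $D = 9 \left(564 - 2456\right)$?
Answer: $373248$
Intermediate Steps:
$D = -17028$ ($D = 9 \left(564 - 2456\right) = 9 \left(-1892\right) = -17028$)
$\left(D + 66953\right) + 323323 = \left(-17028 + 66953\right) + 323323 = 49925 + 323323 = 373248$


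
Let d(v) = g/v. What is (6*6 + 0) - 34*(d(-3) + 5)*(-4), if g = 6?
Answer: 444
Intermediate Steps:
d(v) = 6/v
(6*6 + 0) - 34*(d(-3) + 5)*(-4) = (6*6 + 0) - 34*(6/(-3) + 5)*(-4) = (36 + 0) - 34*(6*(-⅓) + 5)*(-4) = 36 - 34*(-2 + 5)*(-4) = 36 - 102*(-4) = 36 - 34*(-12) = 36 + 408 = 444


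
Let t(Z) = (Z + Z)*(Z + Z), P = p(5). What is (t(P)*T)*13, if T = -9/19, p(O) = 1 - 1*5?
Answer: -7488/19 ≈ -394.11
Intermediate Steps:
p(O) = -4 (p(O) = 1 - 5 = -4)
P = -4
T = -9/19 (T = -9*1/19 = -9/19 ≈ -0.47368)
t(Z) = 4*Z² (t(Z) = (2*Z)*(2*Z) = 4*Z²)
(t(P)*T)*13 = ((4*(-4)²)*(-9/19))*13 = ((4*16)*(-9/19))*13 = (64*(-9/19))*13 = -576/19*13 = -7488/19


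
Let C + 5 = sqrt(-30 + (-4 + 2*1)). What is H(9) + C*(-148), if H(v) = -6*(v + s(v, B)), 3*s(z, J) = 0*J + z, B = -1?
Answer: 668 - 592*I*sqrt(2) ≈ 668.0 - 837.21*I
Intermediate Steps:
s(z, J) = z/3 (s(z, J) = (0*J + z)/3 = (0 + z)/3 = z/3)
H(v) = -8*v (H(v) = -6*(v + v/3) = -8*v)
C = -5 + 4*I*sqrt(2) (C = -5 + sqrt(-30 + (-4 + 2*1)) = -5 + sqrt(-30 + (-4 + 2)) = -5 + sqrt(-30 - 2) = -5 + sqrt(-32) = -5 + 4*I*sqrt(2) ≈ -5.0 + 5.6569*I)
H(9) + C*(-148) = -8*9 + (-5 + 4*I*sqrt(2))*(-148) = -72 + (740 - 592*I*sqrt(2)) = 668 - 592*I*sqrt(2)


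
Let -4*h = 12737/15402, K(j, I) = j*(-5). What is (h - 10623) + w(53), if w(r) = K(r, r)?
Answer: -670800641/61608 ≈ -10888.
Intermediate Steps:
K(j, I) = -5*j
w(r) = -5*r
h = -12737/61608 (h = -12737/(4*15402) = -1/4*12737/15402 = -12737/61608 ≈ -0.20674)
(h - 10623) + w(53) = (-12737/61608 - 10623) - 5*53 = -654474521/61608 - 265 = -670800641/61608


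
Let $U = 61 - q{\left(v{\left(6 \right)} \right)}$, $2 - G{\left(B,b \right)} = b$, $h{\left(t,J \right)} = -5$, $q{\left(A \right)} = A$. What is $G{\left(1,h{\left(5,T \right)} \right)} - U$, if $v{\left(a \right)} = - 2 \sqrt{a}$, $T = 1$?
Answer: $-54 - 2 \sqrt{6} \approx -58.899$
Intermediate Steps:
$G{\left(B,b \right)} = 2 - b$
$U = 61 + 2 \sqrt{6}$ ($U = 61 - - 2 \sqrt{6} = 61 + 2 \sqrt{6} \approx 65.899$)
$G{\left(1,h{\left(5,T \right)} \right)} - U = \left(2 - -5\right) - \left(61 + 2 \sqrt{6}\right) = \left(2 + 5\right) - \left(61 + 2 \sqrt{6}\right) = 7 - \left(61 + 2 \sqrt{6}\right) = -54 - 2 \sqrt{6}$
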